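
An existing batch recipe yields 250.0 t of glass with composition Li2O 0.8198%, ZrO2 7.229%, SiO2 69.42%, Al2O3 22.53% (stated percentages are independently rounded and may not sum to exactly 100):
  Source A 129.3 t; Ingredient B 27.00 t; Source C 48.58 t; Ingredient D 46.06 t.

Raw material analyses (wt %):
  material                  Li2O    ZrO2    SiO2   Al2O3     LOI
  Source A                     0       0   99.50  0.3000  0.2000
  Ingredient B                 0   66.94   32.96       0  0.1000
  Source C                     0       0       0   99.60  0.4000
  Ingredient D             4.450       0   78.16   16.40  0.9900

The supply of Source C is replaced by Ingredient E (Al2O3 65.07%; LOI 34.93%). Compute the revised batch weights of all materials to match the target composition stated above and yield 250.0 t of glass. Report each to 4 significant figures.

All internal work holds full precision from start to finish — the intermediate values appear, with 4-significant-figure rounding, when written out — exactly one rounding is applied to each reported result. The derived quantities, which include ignition loss, net glass mass, totals, yield, the four compositions, are recomputed at exact precision, as set out in the problem or answer text, from the weighed amounts per 250.0 t of glass.
Target oxide masses per 250.0 t glass:
  Li2O: 0.8198% × 250.0 = 2.050 t
  ZrO2: 7.229% × 250.0 = 18.07 t
  SiO2: 69.42% × 250.0 = 173.6 t
  Al2O3: 22.53% × 250.0 = 56.32 t
Oxide-by-oxide audit using the reported weights, for the quoted basis mass (summed amounts equal target values modulo rounding of the values):
  Li2O: 46.06·0.04450 = 2.050 t (target 2.050 t)
  ZrO2: 27.00·0.6694 = 18.07 t (target 18.07 t)
  SiO2: 129.3·0.9950 + 27.00·0.3296 + 46.06·0.7816 = 173.6 t (target 173.6 t)
  Al2O3: 129.3·0.003000 + 74.36·0.6507 + 46.06·0.1640 = 56.33 t (target 56.32 t)
Glass-mass closure: net batch after ignition = 250.0 t (the Σ of target masses is 250.0 t; the stated basis being 250.0 t — differing by rounding only).
Summing the batch: Σ batch = 276.7 t; LOI loss = Σ batch·LOI = 26.72 t; the yield ratio, glass ÷ batch: 90.35%.

Revised batch per 250.0 t glass:
  Source A: 129.3 t
  Ingredient B: 27.00 t
  Ingredient E: 74.36 t
  Ingredient D: 46.06 t
Total batch = 276.7 t; LOI loss = 26.72 t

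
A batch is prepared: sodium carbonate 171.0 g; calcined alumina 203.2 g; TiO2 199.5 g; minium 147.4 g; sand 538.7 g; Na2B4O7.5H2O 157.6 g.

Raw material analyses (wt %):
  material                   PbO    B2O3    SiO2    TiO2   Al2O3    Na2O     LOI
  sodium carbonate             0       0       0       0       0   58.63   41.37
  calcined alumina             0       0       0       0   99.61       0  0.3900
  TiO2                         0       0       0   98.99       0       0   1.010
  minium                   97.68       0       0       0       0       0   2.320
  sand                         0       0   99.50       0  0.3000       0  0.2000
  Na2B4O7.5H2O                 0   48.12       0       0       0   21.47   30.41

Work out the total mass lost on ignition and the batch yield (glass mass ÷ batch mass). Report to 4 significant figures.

LOI loss = 126.0 g; glass = 1291 g; yield = 91.11%

Every computation holds full float precision throughout. Intermediates are shown, rounded to 4 significant figures, on the page — each reported number is rounded exactly once; derived quantities, which include the six compositions, the totals, LOI, the yield, net glass mass, are rebuilt at exact precision, precisely as stated by the question or the answer, using the weight values per 1291 g of glass.
LOI of each material in turn:
  sodium carbonate: 171.0 × 0.4137 = 70.74 g
  calcined alumina: 203.2 × 0.003900 = 0.7925 g
  TiO2: 199.5 × 0.01010 = 2.015 g
  minium: 147.4 × 0.02320 = 3.420 g
  sand: 538.7 × 0.002000 = 1.077 g
  Na2B4O7.5H2O: 157.6 × 0.3041 = 47.93 g
Total LOI = 126.0 g
Glass = batch − LOI = 1417 − 126.0 = 1291 g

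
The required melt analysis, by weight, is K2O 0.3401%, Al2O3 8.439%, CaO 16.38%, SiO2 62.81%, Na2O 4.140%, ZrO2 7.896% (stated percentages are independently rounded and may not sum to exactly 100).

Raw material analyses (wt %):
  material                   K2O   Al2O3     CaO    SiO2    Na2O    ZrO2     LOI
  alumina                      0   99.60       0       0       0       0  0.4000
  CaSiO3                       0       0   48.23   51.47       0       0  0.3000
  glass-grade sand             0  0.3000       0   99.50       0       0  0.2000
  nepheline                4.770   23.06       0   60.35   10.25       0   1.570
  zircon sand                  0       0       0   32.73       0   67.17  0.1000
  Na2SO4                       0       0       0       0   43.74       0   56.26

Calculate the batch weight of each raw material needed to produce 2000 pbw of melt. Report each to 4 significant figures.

Batch per 2000 pbw melt:
  alumina: 134.2 pbw
  CaSiO3: 679.2 pbw
  glass-grade sand: 747.3 pbw
  nepheline: 142.6 pbw
  zircon sand: 235.1 pbw
  Na2SO4: 155.9 pbw
Total batch = 2094 pbw; LOI loss = 94.25 pbw; yield = 95.50%

Each numeric step runs at full precision at all times. Intermediates appear, rounded to four significant figures, between the steps; every reported result includes exactly one rounding — derived quantities, including the six compositions, the yield, LOI, the totals, glass mass, are rebuilt starting from the weights at 2000 pbw of glass in full float precision, as given in the problem or the answer.
Target masses of each oxide per 2000 pbw melt:
  K2O: 0.3401% × 2000 = 6.802 pbw
  Al2O3: 8.439% × 2000 = 168.8 pbw
  CaO: 16.38% × 2000 = 327.6 pbw
  SiO2: 62.81% × 2000 = 1256 pbw
  Na2O: 4.140% × 2000 = 82.80 pbw
  ZrO2: 7.896% × 2000 = 157.9 pbw
Balance tally, oxide-wise, working from each reported weight, versus the basis set out (every target is met by its sum once rounding is allowed for):
  K2O: 142.6·0.04770 = 6.802 pbw (target 6.802 pbw)
  Al2O3: 134.2·0.9960 + 747.3·0.003000 + 142.6·0.2306 = 168.8 pbw (target 168.8 pbw)
  CaO: 679.2·0.4823 = 327.6 pbw (target 327.6 pbw)
  SiO2: 679.2·0.5147 + 747.3·0.9950 + 142.6·0.6035 + 235.1·0.3273 = 1256 pbw (target 1256 pbw)
  Na2O: 142.6·0.1025 + 155.9·0.4374 = 82.81 pbw (target 82.80 pbw)
  ZrO2: 235.1·0.6717 = 157.9 pbw (target 157.9 pbw)
Mass balance on the glass: total batch − LOI = 2000 pbw (summing oxide targets gives 2000 pbw; against the stated basis, 2000 pbw — a pure rounding effect).
Adding the batch up: Σ batch = 2094 pbw; the LOI term Σ batch·LOI equals 94.25 pbw; yield: glass divided by total = 95.50%.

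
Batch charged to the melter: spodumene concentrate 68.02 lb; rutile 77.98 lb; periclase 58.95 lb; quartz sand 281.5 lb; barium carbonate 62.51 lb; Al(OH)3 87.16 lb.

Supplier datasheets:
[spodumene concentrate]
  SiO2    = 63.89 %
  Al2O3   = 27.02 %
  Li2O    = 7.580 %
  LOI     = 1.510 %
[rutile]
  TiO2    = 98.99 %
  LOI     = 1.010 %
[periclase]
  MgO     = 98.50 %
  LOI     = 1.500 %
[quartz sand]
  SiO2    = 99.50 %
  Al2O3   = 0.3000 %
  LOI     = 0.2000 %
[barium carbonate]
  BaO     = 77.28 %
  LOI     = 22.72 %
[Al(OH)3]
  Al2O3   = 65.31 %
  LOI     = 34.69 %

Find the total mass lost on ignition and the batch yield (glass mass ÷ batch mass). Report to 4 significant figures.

All arithmetic holds full float precision from start to finish; values along the way are displayed rounded off to 4 significant figures between the steps; every reported value receives exactly one rounding. The derived quantities are carried from the weighed amounts at 588.4 lb of glass at full float precision (totals, net glass mass, yield, six oxide percentages, LOI) as given in the problem or the answer.
Loss on ignition, line by line:
  spodumene concentrate: 68.02 × 0.01510 = 1.027 lb
  rutile: 77.98 × 0.01010 = 0.7876 lb
  periclase: 58.95 × 0.01500 = 0.8842 lb
  quartz sand: 281.5 × 0.002000 = 0.5630 lb
  barium carbonate: 62.51 × 0.2272 = 14.20 lb
  Al(OH)3: 87.16 × 0.3469 = 30.24 lb
Total LOI = 47.70 lb
Glass = batch − LOI = 636.1 − 47.70 = 588.4 lb

LOI loss = 47.70 lb; glass = 588.4 lb; yield = 92.50%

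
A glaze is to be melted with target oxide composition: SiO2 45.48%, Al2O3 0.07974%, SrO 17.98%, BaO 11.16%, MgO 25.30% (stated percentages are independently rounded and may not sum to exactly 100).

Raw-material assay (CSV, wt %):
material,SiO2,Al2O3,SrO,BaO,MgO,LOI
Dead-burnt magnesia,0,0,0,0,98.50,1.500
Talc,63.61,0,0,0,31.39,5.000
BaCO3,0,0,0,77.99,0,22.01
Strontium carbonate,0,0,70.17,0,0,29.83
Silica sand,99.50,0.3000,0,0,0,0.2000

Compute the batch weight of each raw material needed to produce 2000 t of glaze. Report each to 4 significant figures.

Working values are displayed rounded to 4 significant digits alongside each step — each numeric step carries full precision from first step to last — exactly one rounding is applied to every reported figure; derived quantities, which include the five compositions, the yield, the totals, ignition loss, glass mass, are carried at full float precision, exactly as printed in either problem or answer, from the weighed amounts at 2000 t of glass.
Per-oxide target masses for 2000 t glaze:
  SiO2: 45.48% × 2000 = 909.6 t
  Al2O3: 0.07974% × 2000 = 1.595 t
  SrO: 17.98% × 2000 = 359.6 t
  BaO: 11.16% × 2000 = 223.2 t
  MgO: 25.30% × 2000 = 506.0 t
Sums-versus-targets review from the weights as reported, per the basis as stated (each sum matches its target mass up to rounding of the answer):
  SiO2: 598.4·0.6361 + 531.6·0.9950 = 909.6 t (target 909.6 t)
  Al2O3: 531.6·0.003000 = 1.595 t (target 1.595 t)
  SrO: 512.5·0.7017 = 359.6 t (target 359.6 t)
  BaO: 286.2·0.7799 = 223.2 t (target 223.2 t)
  MgO: 323.0·0.9850 + 598.4·0.3139 = 506.0 t (target 506.0 t)
Auditing the glass mass value: Σ batch − LOI loss = 2000 t (the Σ of target masses is 2000 t; the stated basis being 2000 t — a pure rounding effect).
Adding the batch up: Σ batch = 2252 t; LOI removed, Σ of batch·LOI: 251.7 t; glass ÷ batch gives a yield of 88.82%.

Batch per 2000 t glaze:
  Dead-burnt magnesia: 323.0 t
  Talc: 598.4 t
  BaCO3: 286.2 t
  Strontium carbonate: 512.5 t
  Silica sand: 531.6 t
Total batch = 2252 t; LOI loss = 251.7 t; yield = 88.82%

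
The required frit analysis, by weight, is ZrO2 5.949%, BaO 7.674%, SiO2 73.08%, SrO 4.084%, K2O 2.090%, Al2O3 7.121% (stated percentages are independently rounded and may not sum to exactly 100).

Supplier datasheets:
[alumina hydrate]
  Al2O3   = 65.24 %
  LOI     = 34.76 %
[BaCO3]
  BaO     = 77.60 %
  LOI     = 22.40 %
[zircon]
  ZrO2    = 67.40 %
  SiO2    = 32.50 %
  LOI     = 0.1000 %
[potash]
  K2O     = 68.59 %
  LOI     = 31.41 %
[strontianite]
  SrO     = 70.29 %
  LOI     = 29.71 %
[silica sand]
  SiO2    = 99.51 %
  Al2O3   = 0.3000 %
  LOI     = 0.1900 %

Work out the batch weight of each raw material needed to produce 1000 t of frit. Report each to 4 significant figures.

Batch per 1000 t frit:
  alumina hydrate: 105.9 t
  BaCO3: 98.89 t
  zircon: 88.26 t
  potash: 30.47 t
  strontianite: 58.10 t
  silica sand: 705.6 t
Total batch = 1087 t; LOI loss = 87.22 t; yield = 91.98%

Mid-chain values appear, rounded to 4 significant digits, when written out. The working math holds exact precision at each step — every reported value is rounded a single time. The derived quantities are computed from the batch weights at 1000 t of glass in full float precision (yield, six oxide percentages, ignition loss, net glass mass, totals), exactly as printed in the question or the answer.
Per-oxide target masses for 1000 t frit:
  ZrO2: 5.949% × 1000 = 59.49 t
  BaO: 7.674% × 1000 = 76.74 t
  SiO2: 73.08% × 1000 = 730.8 t
  SrO: 4.084% × 1000 = 40.84 t
  K2O: 2.090% × 1000 = 20.90 t
  Al2O3: 7.121% × 1000 = 71.21 t
Per-oxide balance check using the reported weights, for the quoted basis mass (sum by sum, the targets are met net of answer rounding effects):
  ZrO2: 88.26·0.6740 = 59.49 t (target 59.49 t)
  BaO: 98.89·0.7760 = 76.74 t (target 76.74 t)
  SiO2: 88.26·0.3250 + 705.6·0.9951 = 730.8 t (target 730.8 t)
  SrO: 58.10·0.7029 = 40.84 t (target 40.84 t)
  K2O: 30.47·0.6859 = 20.90 t (target 20.90 t)
  Al2O3: 105.9·0.6524 + 705.6·0.003000 = 71.21 t (target 71.21 t)
The glass-mass cross-check: batch Σ − ignition loss = 1000 t (per-oxide target masses sum to 1000 t; versus the stated basis of 1000 t — a pure rounding effect).
Whole-batch sum: Σ batch = 1087 t; LOI loss = Σ batch·LOI = 87.22 t; as yield: glass ÷ batch → 91.98%.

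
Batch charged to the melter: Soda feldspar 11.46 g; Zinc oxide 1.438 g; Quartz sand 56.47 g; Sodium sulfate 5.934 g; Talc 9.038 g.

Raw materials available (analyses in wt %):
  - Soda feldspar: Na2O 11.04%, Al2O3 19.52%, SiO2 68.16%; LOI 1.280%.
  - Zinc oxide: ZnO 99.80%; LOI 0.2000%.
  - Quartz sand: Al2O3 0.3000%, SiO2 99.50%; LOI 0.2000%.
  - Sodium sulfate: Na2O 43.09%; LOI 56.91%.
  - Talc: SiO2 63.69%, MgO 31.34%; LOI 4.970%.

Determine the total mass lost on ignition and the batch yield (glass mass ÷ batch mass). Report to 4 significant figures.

The working math carries exact precision through every step. Rounding to four significant digits extends to every mid-chain value as shown; each reported value is rounded a single time; derived quantities (five oxide percentages, totals, ignition loss, yield, glass mass) are re-derived using the weight values per 80.25 g of glass at full float precision as given in the question or the answer.
Per-material ignition loss:
  Soda feldspar: 11.46 × 0.01280 = 0.1467 g
  Zinc oxide: 1.438 × 0.002000 = 0.002876 g
  Quartz sand: 56.47 × 0.002000 = 0.1129 g
  Sodium sulfate: 5.934 × 0.5691 = 3.377 g
  Talc: 9.038 × 0.04970 = 0.4492 g
Total LOI = 4.089 g
Glass = batch − LOI = 84.34 − 4.089 = 80.25 g

LOI loss = 4.089 g; glass = 80.25 g; yield = 95.15%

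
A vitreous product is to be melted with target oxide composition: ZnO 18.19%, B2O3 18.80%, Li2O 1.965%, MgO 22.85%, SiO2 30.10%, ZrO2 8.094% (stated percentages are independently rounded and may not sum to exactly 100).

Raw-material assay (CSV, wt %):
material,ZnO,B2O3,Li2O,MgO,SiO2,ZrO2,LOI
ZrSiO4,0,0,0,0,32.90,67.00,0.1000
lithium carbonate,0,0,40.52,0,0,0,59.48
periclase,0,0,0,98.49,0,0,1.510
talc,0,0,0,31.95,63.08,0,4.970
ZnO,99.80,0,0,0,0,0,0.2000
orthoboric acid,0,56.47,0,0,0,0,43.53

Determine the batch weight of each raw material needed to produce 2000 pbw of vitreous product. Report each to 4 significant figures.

Batch per 2000 pbw vitreous product:
  ZrSiO4: 241.6 pbw
  lithium carbonate: 96.99 pbw
  periclase: 195.3 pbw
  talc: 828.3 pbw
  ZnO: 364.5 pbw
  orthoboric acid: 665.8 pbw
Total batch = 2392 pbw; LOI loss = 392.6 pbw; yield = 83.59%

All arithmetic maintains exact precision in all steps. Mid-chain values are displayed, with 4-significant-figure rounding, at each printed step; each reported number takes exactly one rounding — the derived quantities are computed using the weight values at 2000 pbw of glass at full precision (the six compositions, LOI, yield, glass mass, totals) as quoted within question or answer.
Oxide mass targets, per 2000 pbw vitreous product:
  ZnO: 18.19% × 2000 = 363.8 pbw
  B2O3: 18.80% × 2000 = 376.0 pbw
  Li2O: 1.965% × 2000 = 39.30 pbw
  MgO: 22.85% × 2000 = 457.0 pbw
  SiO2: 30.10% × 2000 = 602.0 pbw
  ZrO2: 8.094% × 2000 = 161.9 pbw
Oxide-by-oxide audit applying the batch weights above, against the basis in use (delivered sums recover each target up to rounding of the answer):
  ZnO: 364.5·0.9980 = 363.8 pbw (target 363.8 pbw)
  B2O3: 665.8·0.5647 = 376.0 pbw (target 376.0 pbw)
  Li2O: 96.99·0.4052 = 39.30 pbw (target 39.30 pbw)
  MgO: 195.3·0.9849 + 828.3·0.3195 = 457.0 pbw (target 457.0 pbw)
  SiO2: 241.6·0.3290 + 828.3·0.6308 = 602.0 pbw (target 602.0 pbw)
  ZrO2: 241.6·0.6700 = 161.9 pbw (target 161.9 pbw)
Glass mass check: net batch after ignition = 2000 pbw (oxide target masses add up to 2000 pbw; versus the stated basis of 2000 pbw — a pure rounding effect).
Batch grand total — Σ batch = 2392 pbw; LOI removed, Σ of batch·LOI: 392.6 pbw; yield = glass ÷ total batch = 83.59%.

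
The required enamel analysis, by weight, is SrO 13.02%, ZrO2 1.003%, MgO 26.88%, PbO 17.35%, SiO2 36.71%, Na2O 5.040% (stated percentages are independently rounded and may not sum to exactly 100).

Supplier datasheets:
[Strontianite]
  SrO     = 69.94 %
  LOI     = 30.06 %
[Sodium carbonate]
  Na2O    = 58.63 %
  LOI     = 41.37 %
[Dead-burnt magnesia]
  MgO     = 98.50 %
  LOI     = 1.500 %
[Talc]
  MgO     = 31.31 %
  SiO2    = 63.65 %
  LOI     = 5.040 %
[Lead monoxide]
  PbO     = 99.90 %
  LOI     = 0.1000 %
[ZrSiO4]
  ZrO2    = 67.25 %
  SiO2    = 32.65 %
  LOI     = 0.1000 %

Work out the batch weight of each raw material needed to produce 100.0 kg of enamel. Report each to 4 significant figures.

The whole derivation maintains full float precision at each step. The intermediate values are printed, rounded to 4 significant digits, within the worked lines — each reported figure carries a single rounding; derived quantities are carried at full precision (the six compositions, the yield, glass mass, ignition loss, the totals) using the weight values on 100.0 kg of glass as written in the problem or answer text.
Target oxide masses per 100.0 kg enamel:
  SrO: 13.02% × 100.0 = 13.02 kg
  ZrO2: 1.003% × 100.0 = 1.003 kg
  MgO: 26.88% × 100.0 = 26.88 kg
  PbO: 17.35% × 100.0 = 17.35 kg
  SiO2: 36.71% × 100.0 = 36.71 kg
  Na2O: 5.040% × 100.0 = 5.040 kg
Sums-versus-targets review on the weights just shown, against the basis in use (sum by sum, the targets are met inside rounding margins):
  SrO: 18.62·0.6994 = 13.02 kg (target 13.02 kg)
  ZrO2: 1.491·0.6725 = 1.003 kg (target 1.003 kg)
  MgO: 9.200·0.9850 + 56.91·0.3131 = 26.88 kg (target 26.88 kg)
  PbO: 17.37·0.9990 = 17.35 kg (target 17.35 kg)
  SiO2: 56.91·0.6365 + 1.491·0.3265 = 36.71 kg (target 36.71 kg)
  Na2O: 8.596·0.5863 = 5.040 kg (target 5.040 kg)
Consistency of the glass mass: batch total minus LOI = 100.0 kg (oxide target masses add up to 100.0 kg; basis as stated: 100.0 kg — gaps are rounding artifacts).
Whole-batch sum: Σ batch = 112.2 kg; the LOI term Σ batch·LOI equals 12.18 kg; yield = glass ÷ total batch = 89.14%.

Batch per 100.0 kg enamel:
  Strontianite: 18.62 kg
  Sodium carbonate: 8.596 kg
  Dead-burnt magnesia: 9.200 kg
  Talc: 56.91 kg
  Lead monoxide: 17.37 kg
  ZrSiO4: 1.491 kg
Total batch = 112.2 kg; LOI loss = 12.18 kg; yield = 89.14%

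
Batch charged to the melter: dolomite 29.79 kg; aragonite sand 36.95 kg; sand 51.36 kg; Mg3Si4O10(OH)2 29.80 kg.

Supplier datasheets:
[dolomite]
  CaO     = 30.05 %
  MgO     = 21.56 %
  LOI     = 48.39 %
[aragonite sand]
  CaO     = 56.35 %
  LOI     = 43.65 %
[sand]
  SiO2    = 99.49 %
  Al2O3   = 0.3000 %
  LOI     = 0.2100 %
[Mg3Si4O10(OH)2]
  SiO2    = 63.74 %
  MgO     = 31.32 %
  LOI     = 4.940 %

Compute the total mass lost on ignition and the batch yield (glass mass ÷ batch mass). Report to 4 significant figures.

Exact precision is held through every step — in-progress results are displayed (rounded to four significant digits) in the printout. A single rounding finalizes every reported number; the derived quantities are carried using the weight values on 115.8 kg of glass at full precision (net glass mass, ignition loss, yield, totals, four oxide percentages), as set out in the question or the answer.
Ignition loss by material:
  dolomite: 29.79 × 0.4839 = 14.42 kg
  aragonite sand: 36.95 × 0.4365 = 16.13 kg
  sand: 51.36 × 0.002100 = 0.1079 kg
  Mg3Si4O10(OH)2: 29.80 × 0.04940 = 1.472 kg
Total LOI = 32.12 kg
Glass = batch − LOI = 147.9 − 32.12 = 115.8 kg

LOI loss = 32.12 kg; glass = 115.8 kg; yield = 78.28%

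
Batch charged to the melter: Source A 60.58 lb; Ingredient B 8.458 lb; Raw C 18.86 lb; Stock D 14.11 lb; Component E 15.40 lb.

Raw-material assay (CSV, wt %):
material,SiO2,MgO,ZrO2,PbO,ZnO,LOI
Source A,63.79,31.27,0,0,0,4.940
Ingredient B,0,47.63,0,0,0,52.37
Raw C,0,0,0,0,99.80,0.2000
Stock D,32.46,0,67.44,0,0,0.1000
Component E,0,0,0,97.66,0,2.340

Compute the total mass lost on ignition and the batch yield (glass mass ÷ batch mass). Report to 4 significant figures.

LOI loss = 7.834 lb; glass = 109.6 lb; yield = 93.33%

Intermediates are displayed (rounded to 4 significant figures) at each printed step. All arithmetic runs at full precision through the solve; every reported result is rounded only once — derived quantities (the five compositions, LOI, yield, net glass mass, the totals) are carried starting from the weights for 109.6 lb of glass in full precision, as written in the problem or the answer.
Material-by-material LOI:
  Source A: 60.58 × 0.04940 = 2.993 lb
  Ingredient B: 8.458 × 0.5237 = 4.429 lb
  Raw C: 18.86 × 0.002000 = 0.03772 lb
  Stock D: 14.11 × 0.001000 = 0.01411 lb
  Component E: 15.40 × 0.02340 = 0.3604 lb
Total LOI = 7.834 lb
Glass = batch − LOI = 117.4 − 7.834 = 109.6 lb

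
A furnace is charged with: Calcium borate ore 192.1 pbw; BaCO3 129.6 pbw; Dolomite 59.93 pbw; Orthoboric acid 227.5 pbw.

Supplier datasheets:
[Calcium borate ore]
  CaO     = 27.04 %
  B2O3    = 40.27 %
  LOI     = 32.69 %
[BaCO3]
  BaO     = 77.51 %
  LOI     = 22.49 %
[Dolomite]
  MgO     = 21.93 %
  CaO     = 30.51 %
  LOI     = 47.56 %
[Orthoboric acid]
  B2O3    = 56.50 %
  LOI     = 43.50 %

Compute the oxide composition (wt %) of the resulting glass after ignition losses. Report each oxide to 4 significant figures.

Glass mass = 389.7 pbw (batch 609.1 − LOI 219.4).
Composition: MgO 3.372%, CaO 18.02%, BaO 25.78%, B2O3 52.83%

Exact precision is kept through every step — in-progress results are shown rounded off to 4 significant figures alongside each step. Each reported value carries a single rounding; the derived quantities, including glass mass, the four compositions, ignition loss, totals, yield, are carried from the weighed amounts on 389.7 pbw of glass in full float precision, as they appear in the question or the answer.
Oxide-by-oxide delivered mass:
  MgO: 59.93·0.2193 = 13.14 pbw
  CaO: 192.1·0.2704 + 59.93·0.3051 = 70.23 pbw
  BaO: 129.6·0.7751 = 100.5 pbw
  B2O3: 192.1·0.4027 + 227.5·0.5650 = 205.9 pbw
LOI: 192.1·0.3269 + 129.6·0.2249 + 59.93·0.4756 + 227.5·0.4350 = 219.4 pbw
batch − LOI leaves glass = 609.1 − 219.4 = 389.7 pbw (the oxide masses sum to this)
each wt % is 100 × oxide ÷ glass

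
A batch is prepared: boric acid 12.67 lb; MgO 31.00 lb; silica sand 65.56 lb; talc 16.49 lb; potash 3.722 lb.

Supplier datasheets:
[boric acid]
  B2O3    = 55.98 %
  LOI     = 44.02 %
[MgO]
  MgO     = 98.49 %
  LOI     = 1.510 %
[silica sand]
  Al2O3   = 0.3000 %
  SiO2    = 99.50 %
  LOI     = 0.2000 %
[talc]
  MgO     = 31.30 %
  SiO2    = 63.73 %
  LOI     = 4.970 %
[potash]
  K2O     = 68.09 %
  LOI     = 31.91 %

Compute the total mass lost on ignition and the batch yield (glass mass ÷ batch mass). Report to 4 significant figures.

LOI loss = 8.184 lb; glass = 121.3 lb; yield = 93.68%

The whole derivation carries full float precision at each step; intermediates appear, with 4-significant-figure rounding, in the printout. A single rounding produces every reported figure. All derived quantities (five oxide percentages, totals, LOI, net glass mass, the yield) are rebuilt at full precision from the weighed amounts for 121.3 lb of glass exactly as printed in problem or answer.
Material-by-material LOI:
  boric acid: 12.67 × 0.4402 = 5.577 lb
  MgO: 31.00 × 0.01510 = 0.4681 lb
  silica sand: 65.56 × 0.002000 = 0.1311 lb
  talc: 16.49 × 0.04970 = 0.8196 lb
  potash: 3.722 × 0.3191 = 1.188 lb
Total LOI = 8.184 lb
Glass = batch − LOI = 129.4 − 8.184 = 121.3 lb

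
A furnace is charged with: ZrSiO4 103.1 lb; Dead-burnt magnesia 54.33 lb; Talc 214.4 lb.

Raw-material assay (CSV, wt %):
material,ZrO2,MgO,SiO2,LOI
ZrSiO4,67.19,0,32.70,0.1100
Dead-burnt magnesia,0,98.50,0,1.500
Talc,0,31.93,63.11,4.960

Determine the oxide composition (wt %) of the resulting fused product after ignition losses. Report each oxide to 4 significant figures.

Glass mass = 360.3 lb (batch 371.8 − LOI 11.56).
Composition: ZrO2 19.23%, MgO 33.86%, SiO2 46.92%

In-progress results are printed rounded to four significant digits between the steps; all arithmetic holds exact precision all the way through — each reported value includes exactly one rounding. The derived quantities, including glass mass, totals, LOI, three oxide percentages, the yield, are re-derived using the weight values on 360.3 lb of glass in full precision as quoted within the problem or the answer.
Delivered oxide masses:
  ZrO2: 103.1·0.6719 = 69.27 lb
  MgO: 54.33·0.9850 + 214.4·0.3193 = 122.0 lb
  SiO2: 103.1·0.3270 + 214.4·0.6311 = 169.0 lb
LOI: 103.1·0.001100 + 54.33·0.01500 + 214.4·0.04960 = 11.56 lb
Net of LOI, the glass mass = 371.8 − 11.56 = 360.3 lb (matching Σ of the oxides)
percent by weight: oxide/glass ×100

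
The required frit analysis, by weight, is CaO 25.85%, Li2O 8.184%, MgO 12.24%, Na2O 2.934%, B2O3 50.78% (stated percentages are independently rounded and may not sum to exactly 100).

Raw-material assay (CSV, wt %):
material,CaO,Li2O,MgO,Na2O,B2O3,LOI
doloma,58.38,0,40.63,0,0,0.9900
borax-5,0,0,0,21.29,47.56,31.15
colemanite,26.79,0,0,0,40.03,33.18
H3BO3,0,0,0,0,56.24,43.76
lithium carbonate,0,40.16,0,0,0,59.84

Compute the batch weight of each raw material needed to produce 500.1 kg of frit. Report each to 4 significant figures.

Batch per 500.1 kg frit:
  doloma: 150.7 kg
  borax-5: 68.92 kg
  colemanite: 154.2 kg
  H3BO3: 283.5 kg
  lithium carbonate: 101.9 kg
Total batch = 759.2 kg; LOI loss = 259.2 kg; yield = 65.86%

Mid-chain values are printed with 4-significant-figure rounding alongside each step — every computation maintains full float precision all the way through — each reported value takes just one rounding — the derived quantities, which include LOI, net glass mass, the five compositions, yield, totals, are re-derived in exact precision, exactly as shown in question or answer, from the batch weights at 500.1 kg of glass.
Target oxide masses per 500.1 kg frit:
  CaO: 25.85% × 500.1 = 129.3 kg
  Li2O: 8.184% × 500.1 = 40.93 kg
  MgO: 12.24% × 500.1 = 61.21 kg
  Na2O: 2.934% × 500.1 = 14.67 kg
  B2O3: 50.78% × 500.1 = 254.0 kg
Mass-balance tally per oxide given the weights on record, per the basis as stated (sums match the target masses given rounding of the digits):
  CaO: 150.7·0.5838 + 154.2·0.2679 = 129.3 kg (target 129.3 kg)
  Li2O: 101.9·0.4016 = 40.92 kg (target 40.93 kg)
  MgO: 150.7·0.4063 = 61.23 kg (target 61.21 kg)
  Na2O: 68.92·0.2129 = 14.67 kg (target 14.67 kg)
  B2O3: 68.92·0.4756 + 154.2·0.4003 + 283.5·0.5624 = 253.9 kg (target 254.0 kg)
Consistency of the glass mass: batch total minus LOI = 500.1 kg (summing oxide targets gives 500.0 kg; stated basis 500.1 kg — a pure rounding effect).
Whole-batch sum: Σ batch = 759.2 kg; loss to ignition Σ batch·LOI = 259.2 kg; yield, glass over the total, = 65.86%.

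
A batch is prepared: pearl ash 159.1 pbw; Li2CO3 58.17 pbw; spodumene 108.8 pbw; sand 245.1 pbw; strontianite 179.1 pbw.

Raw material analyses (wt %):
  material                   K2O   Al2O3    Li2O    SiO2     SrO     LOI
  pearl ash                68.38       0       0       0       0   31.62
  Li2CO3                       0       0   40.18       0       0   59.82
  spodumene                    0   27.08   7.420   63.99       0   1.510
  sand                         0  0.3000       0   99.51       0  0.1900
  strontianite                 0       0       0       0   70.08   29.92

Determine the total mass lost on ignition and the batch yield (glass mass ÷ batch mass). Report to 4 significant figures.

In-progress results are printed rounded off to 4 significant figures between the steps; exact precision is carried from start to finish — each reported result includes exactly one rounding. All derived quantities (ignition loss, the five compositions, net glass mass, the yield, totals) are re-derived in exact precision starting from the weights per 609.5 pbw of glass, as they appear in either problem or answer.
LOI of each material in turn:
  pearl ash: 159.1 × 0.3162 = 50.31 pbw
  Li2CO3: 58.17 × 0.5982 = 34.80 pbw
  spodumene: 108.8 × 0.01510 = 1.643 pbw
  sand: 245.1 × 0.001900 = 0.4657 pbw
  strontianite: 179.1 × 0.2992 = 53.59 pbw
Total LOI = 140.8 pbw
Glass = batch − LOI = 750.3 − 140.8 = 609.5 pbw

LOI loss = 140.8 pbw; glass = 609.5 pbw; yield = 81.23%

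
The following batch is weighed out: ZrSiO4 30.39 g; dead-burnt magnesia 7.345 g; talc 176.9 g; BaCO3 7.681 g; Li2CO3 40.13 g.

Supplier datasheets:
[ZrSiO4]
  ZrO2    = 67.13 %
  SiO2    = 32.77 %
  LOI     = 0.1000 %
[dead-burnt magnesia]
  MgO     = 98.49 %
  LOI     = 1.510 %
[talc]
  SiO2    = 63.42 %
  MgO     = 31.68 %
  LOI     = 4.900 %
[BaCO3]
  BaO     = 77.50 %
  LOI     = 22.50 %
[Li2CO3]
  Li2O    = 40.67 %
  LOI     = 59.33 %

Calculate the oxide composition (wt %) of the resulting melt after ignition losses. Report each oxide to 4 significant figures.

Glass mass = 228.1 g (batch 262.4 − LOI 34.35).
Composition: BaO 2.610%, ZrO2 8.944%, Li2O 7.155%, SiO2 53.55%, MgO 27.74%

Values along the way appear, rounded to 4 significant digits, at each printed step; the working math keeps exact precision at all times. Every reported figure carries a single rounding — the derived quantities are rebuilt at full precision (five oxide percentages, glass mass, yield, the totals, LOI) using the weight values on 228.1 g of glass exactly as printed in the problem or answer text.
Oxide-by-oxide delivered mass:
  BaO: 7.681·0.7750 = 5.953 g
  ZrO2: 30.39·0.6713 = 20.40 g
  Li2O: 40.13·0.4067 = 16.32 g
  SiO2: 30.39·0.3277 + 176.9·0.6342 = 122.1 g
  MgO: 7.345·0.9849 + 176.9·0.3168 = 63.28 g
LOI: 30.39·0.001000 + 7.345·0.01510 + 176.9·0.04900 + 7.681·0.2250 + 40.13·0.5933 = 34.35 g
Net of LOI, the glass mass = 262.4 − 34.35 = 228.1 g (= Σ oxide masses)
wt % = 100 × oxide mass / glass mass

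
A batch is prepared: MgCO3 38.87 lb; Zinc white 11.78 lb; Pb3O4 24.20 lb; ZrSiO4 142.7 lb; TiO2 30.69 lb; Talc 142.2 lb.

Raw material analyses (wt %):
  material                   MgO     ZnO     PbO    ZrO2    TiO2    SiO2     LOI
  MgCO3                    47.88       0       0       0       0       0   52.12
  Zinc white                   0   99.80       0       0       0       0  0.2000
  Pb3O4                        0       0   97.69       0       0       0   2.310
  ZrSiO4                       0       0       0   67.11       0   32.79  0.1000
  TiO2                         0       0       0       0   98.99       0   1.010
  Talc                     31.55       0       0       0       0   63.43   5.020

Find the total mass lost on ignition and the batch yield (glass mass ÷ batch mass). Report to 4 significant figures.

Full precision is carried at each step. The intermediate values are shown rounded to 4 significant digits at each printed step; each reported result is rounded a single time — derived quantities, including the six compositions, ignition loss, net glass mass, yield, the totals, are recomputed using the weight values for 362.0 lb of glass at full precision as set out in the problem or answer text.
Material-by-material LOI:
  MgCO3: 38.87 × 0.5212 = 20.26 lb
  Zinc white: 11.78 × 0.002000 = 0.02356 lb
  Pb3O4: 24.20 × 0.02310 = 0.5590 lb
  ZrSiO4: 142.7 × 0.001000 = 0.1427 lb
  TiO2: 30.69 × 0.01010 = 0.3100 lb
  Talc: 142.2 × 0.05020 = 7.138 lb
Total LOI = 28.43 lb
Glass = batch − LOI = 390.4 − 28.43 = 362.0 lb

LOI loss = 28.43 lb; glass = 362.0 lb; yield = 92.72%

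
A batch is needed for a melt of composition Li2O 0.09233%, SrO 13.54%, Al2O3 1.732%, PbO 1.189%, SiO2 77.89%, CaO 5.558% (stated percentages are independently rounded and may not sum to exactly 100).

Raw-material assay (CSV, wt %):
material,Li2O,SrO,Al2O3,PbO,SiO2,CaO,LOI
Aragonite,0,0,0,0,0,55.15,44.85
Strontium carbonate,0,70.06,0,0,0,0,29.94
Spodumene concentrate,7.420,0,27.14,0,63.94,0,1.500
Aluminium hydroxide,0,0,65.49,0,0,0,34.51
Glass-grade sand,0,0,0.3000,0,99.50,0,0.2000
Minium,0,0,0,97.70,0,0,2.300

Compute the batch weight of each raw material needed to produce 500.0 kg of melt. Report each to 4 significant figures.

Batch per 500.0 kg melt:
  Aragonite: 50.39 kg
  Strontium carbonate: 96.63 kg
  Spodumene concentrate: 6.222 kg
  Aluminium hydroxide: 8.870 kg
  Glass-grade sand: 387.4 kg
  Minium: 6.085 kg
Total batch = 555.6 kg; LOI loss = 55.60 kg; yield = 89.99%

Working values are printed rounded off to 4 significant digits at each printed step; the whole derivation keeps exact precision at all times. Every reported result takes a single rounding; the derived quantities (the yield, the six compositions, glass mass, LOI, the totals) are recomputed from the batch weights per 500.0 kg of glass in full precision exactly as printed in the question or the answer.
Target masses of each oxide per 500.0 kg melt:
  Li2O: 0.09233% × 500.0 = 0.4616 kg
  SrO: 13.54% × 500.0 = 67.70 kg
  Al2O3: 1.732% × 500.0 = 8.660 kg
  PbO: 1.189% × 500.0 = 5.945 kg
  SiO2: 77.89% × 500.0 = 389.4 kg
  CaO: 5.558% × 500.0 = 27.79 kg
Oxide-by-oxide audit working from each reported weight, for the quoted basis mass (delivered sums recover each target once rounding is allowed for):
  Li2O: 6.222·0.07420 = 0.4617 kg (target 0.4616 kg)
  SrO: 96.63·0.7006 = 67.70 kg (target 67.70 kg)
  Al2O3: 6.222·0.2714 + 8.870·0.6549 + 387.4·0.003000 = 8.660 kg (target 8.660 kg)
  PbO: 6.085·0.9770 = 5.945 kg (target 5.945 kg)
  SiO2: 6.222·0.6394 + 387.4·0.9950 = 389.4 kg (target 389.4 kg)
  CaO: 50.39·0.5515 = 27.79 kg (target 27.79 kg)
Mass balance on the glass: total charge less LOI = 500.0 kg (summing oxide targets gives 500.0 kg; the stated basis being 500.0 kg — any gap is answer rounding).
Batch total: Σ batch = 555.6 kg; loss to ignition Σ batch·LOI = 55.60 kg; yield, glass over the total, = 89.99%.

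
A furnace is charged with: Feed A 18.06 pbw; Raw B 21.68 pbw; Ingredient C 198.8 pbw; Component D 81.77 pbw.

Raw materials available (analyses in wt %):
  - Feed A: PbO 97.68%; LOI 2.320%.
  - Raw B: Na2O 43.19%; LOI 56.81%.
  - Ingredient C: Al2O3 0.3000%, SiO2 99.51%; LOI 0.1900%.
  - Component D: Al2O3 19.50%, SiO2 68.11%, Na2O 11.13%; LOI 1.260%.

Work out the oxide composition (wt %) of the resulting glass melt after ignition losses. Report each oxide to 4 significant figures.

Glass mass = 306.2 pbw (batch 320.3 − LOI 14.14).
Composition: PbO 5.762%, Al2O3 5.403%, SiO2 82.80%, Na2O 6.031%

Intermediates are printed rounded off to 4 significant digits alongside each step; the working math runs at full precision at all times; every reported number is rounded only once — all derived quantities, including glass mass, four oxide percentages, the yield, LOI, totals, are carried using the weight values for 306.2 pbw of glass at exact precision, exactly as printed in the problem or the answer.
What the batch supplies per oxide:
  PbO: 18.06·0.9768 = 17.64 pbw
  Al2O3: 198.8·0.003000 + 81.77·0.1950 = 16.54 pbw
  SiO2: 198.8·0.9951 + 81.77·0.6811 = 253.5 pbw
  Na2O: 21.68·0.4319 + 81.77·0.1113 = 18.46 pbw
LOI: 18.06·0.02320 + 21.68·0.5681 + 198.8·0.001900 + 81.77·0.01260 = 14.14 pbw
The glass mass, total less LOI, = 320.3 − 14.14 = 306.2 pbw (= Σ oxide masses)
percent share: oxide ÷ glass, ×100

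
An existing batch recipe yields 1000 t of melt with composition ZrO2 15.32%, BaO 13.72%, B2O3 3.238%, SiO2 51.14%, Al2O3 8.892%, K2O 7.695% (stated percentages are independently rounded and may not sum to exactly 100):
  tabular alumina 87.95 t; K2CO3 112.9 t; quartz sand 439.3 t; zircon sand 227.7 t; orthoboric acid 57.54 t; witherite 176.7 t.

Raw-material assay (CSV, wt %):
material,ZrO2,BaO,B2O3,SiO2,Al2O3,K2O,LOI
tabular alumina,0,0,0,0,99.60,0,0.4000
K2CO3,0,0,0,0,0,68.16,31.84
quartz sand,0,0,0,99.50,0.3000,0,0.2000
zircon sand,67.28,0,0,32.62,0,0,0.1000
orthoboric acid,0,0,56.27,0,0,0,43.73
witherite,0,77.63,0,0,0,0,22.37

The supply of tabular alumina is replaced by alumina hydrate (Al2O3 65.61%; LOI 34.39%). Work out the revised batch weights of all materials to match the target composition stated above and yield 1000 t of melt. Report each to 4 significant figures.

Mid-chain values are shown, with 4-significant-figure rounding, in the working. Exact precision is kept at each step — exactly one rounding is applied to every reported value. The derived quantities are re-derived in exact precision (six oxide percentages, the totals, glass mass, the yield, LOI) from the weighed amounts per 1000 t of glass exactly as shown in problem or answer.
The oxide mass targets at 1000 t melt:
  ZrO2: 15.32% × 1000 = 153.2 t
  BaO: 13.72% × 1000 = 137.2 t
  B2O3: 3.238% × 1000 = 32.38 t
  SiO2: 51.14% × 1000 = 511.4 t
  Al2O3: 8.892% × 1000 = 88.92 t
  K2O: 7.695% × 1000 = 76.95 t
Verifying the oxide balance from the weights as reported, on the stated basis (sums match the target masses up to rounding of the answer):
  ZrO2: 227.7·0.6728 = 153.2 t (target 153.2 t)
  BaO: 176.7·0.7763 = 137.2 t (target 137.2 t)
  B2O3: 57.54·0.5627 = 32.38 t (target 32.38 t)
  SiO2: 439.3·0.9950 + 227.7·0.3262 = 511.4 t (target 511.4 t)
  Al2O3: 133.5·0.6561 + 439.3·0.003000 = 88.91 t (target 88.92 t)
  K2O: 112.9·0.6816 = 76.95 t (target 76.95 t)
Glass-mass closure: batch Σ − ignition loss = 1000 t (oxide target masses add up to 1000 t; with the basis standing at 1000 t — differing by rounding only).
Batch total: Σ batch = 1148 t; ignition loss, Σ(batch × LOI) = 147.7 t; yield, glass over the total, = 87.13%.

Revised batch per 1000 t melt:
  alumina hydrate: 133.5 t
  K2CO3: 112.9 t
  quartz sand: 439.3 t
  zircon sand: 227.7 t
  orthoboric acid: 57.54 t
  witherite: 176.7 t
Total batch = 1148 t; LOI loss = 147.7 t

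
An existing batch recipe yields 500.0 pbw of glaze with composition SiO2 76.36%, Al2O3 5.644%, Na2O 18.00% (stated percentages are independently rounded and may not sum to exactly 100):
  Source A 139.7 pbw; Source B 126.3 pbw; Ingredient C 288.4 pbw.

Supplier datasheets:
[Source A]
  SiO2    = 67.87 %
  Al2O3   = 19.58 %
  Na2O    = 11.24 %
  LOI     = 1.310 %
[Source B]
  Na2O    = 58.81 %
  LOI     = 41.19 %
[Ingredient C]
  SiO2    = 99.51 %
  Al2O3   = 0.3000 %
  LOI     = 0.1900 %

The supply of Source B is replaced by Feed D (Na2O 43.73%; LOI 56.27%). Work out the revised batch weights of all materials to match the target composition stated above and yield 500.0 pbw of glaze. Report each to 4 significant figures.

Revised batch per 500.0 pbw glaze:
  Source A: 139.7 pbw
  Feed D: 169.9 pbw
  Ingredient C: 288.4 pbw
Total batch = 598.0 pbw; LOI loss = 97.98 pbw

The intermediate values are printed, rounded to four significant figures, alongside each step; the working math carries exact precision through every step. Each reported figure sees exactly one rounding. All derived quantities, which include the three compositions, the yield, LOI, glass mass, totals, are recomputed in full float precision, exactly as printed in problem or answer, using the weight values per 500.0 pbw of glass.
Oxide mass targets, per 500.0 pbw glaze:
  SiO2: 76.36% × 500.0 = 381.8 pbw
  Al2O3: 5.644% × 500.0 = 28.22 pbw
  Na2O: 18.00% × 500.0 = 90.00 pbw
Verifying the oxide balance working from each reported weight, relative to the basis at hand (target by target, the sums agree once rounding is allowed for):
  SiO2: 139.7·0.6787 + 288.4·0.9951 = 381.8 pbw (target 381.8 pbw)
  Al2O3: 139.7·0.1958 + 288.4·0.003000 = 28.22 pbw (target 28.22 pbw)
  Na2O: 139.7·0.1124 + 169.9·0.4373 = 90.00 pbw (target 90.00 pbw)
Consistency of the glass mass: whole batch net of LOI = 500.0 pbw (per-oxide target masses sum to 500.0 pbw; against the stated basis, 500.0 pbw — deltas are rounding alone).
Batch total: Σ batch = 598.0 pbw; loss to ignition Σ batch·LOI = 97.98 pbw; yield = glass ÷ total batch = 83.62%.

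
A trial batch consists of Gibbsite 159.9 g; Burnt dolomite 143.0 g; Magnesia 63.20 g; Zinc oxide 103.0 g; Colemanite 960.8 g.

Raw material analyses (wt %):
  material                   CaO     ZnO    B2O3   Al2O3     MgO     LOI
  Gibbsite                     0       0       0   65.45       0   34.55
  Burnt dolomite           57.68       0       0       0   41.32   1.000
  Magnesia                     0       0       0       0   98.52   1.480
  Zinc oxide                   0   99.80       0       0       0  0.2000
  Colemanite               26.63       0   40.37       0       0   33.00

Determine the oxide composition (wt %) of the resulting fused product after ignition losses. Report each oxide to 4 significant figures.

All internal work holds full precision all the way through; working values are displayed with 4-significant-digit rounding on the page. A single rounding finalizes each reported value — the derived quantities are carried in full float precision (ignition loss, yield, the five compositions, totals, glass mass) using the weight values per 1055 g of glass, as given in the problem or answer text.
Delivered oxide masses:
  CaO: 143.0·0.5768 + 960.8·0.2663 = 338.3 g
  ZnO: 103.0·0.9980 = 102.8 g
  B2O3: 960.8·0.4037 = 387.9 g
  Al2O3: 159.9·0.6545 = 104.7 g
  MgO: 143.0·0.4132 + 63.20·0.9852 = 121.4 g
LOI: 159.9·0.3455 + 143.0·0.01000 + 63.20·0.01480 + 103.0·0.002000 + 960.8·0.3300 = 374.9 g
Glass mass = batch − LOI = 1430 − 374.9 = 1055 g (matching Σ of the oxides)
wt % = oxide mass / glass mass × 100

Glass mass = 1055 g (batch 1430 − LOI 374.9).
Composition: CaO 32.07%, ZnO 9.743%, B2O3 36.76%, Al2O3 9.920%, MgO 11.50%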